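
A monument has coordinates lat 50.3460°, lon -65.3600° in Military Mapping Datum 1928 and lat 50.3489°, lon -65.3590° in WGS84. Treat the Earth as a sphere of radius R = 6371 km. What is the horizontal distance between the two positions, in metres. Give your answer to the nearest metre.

Δφ = 50.3489° − 50.3460° = +0.0029°; Δλ = -65.3590° − -65.3600° = +0.0010°.
1° along a meridian = πR/180 = 111195 m.
ΔN = Δφ × 111195 = 322.5 m; ΔE = Δλ × 111195 × cos(50.3460°) = +0.0010 × 111195 × 0.638150 = 71.0 m.
Distance = √(ΔE² + ΔN²) = √(71.0² + 322.5²) = 330.2 m.

330 m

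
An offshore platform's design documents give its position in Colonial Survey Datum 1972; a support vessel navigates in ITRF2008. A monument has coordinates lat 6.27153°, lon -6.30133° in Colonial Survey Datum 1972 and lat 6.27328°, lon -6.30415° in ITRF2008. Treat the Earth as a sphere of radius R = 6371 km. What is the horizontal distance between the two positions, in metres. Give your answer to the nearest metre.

Δφ = 6.27328° − 6.27153° = +0.00175°; Δλ = -6.30415° − -6.30133° = -0.00282°.
1° along a meridian = πR/180 = 111195 m.
ΔN = Δφ × 111195 = 194.6 m; ΔE = Δλ × 111195 × cos(6.27153°) = -0.00282 × 111195 × 0.994015 = -311.7 m.
Distance = √(ΔE² + ΔN²) = √((-311.7)² + 194.6²) = 367.4 m.

367 m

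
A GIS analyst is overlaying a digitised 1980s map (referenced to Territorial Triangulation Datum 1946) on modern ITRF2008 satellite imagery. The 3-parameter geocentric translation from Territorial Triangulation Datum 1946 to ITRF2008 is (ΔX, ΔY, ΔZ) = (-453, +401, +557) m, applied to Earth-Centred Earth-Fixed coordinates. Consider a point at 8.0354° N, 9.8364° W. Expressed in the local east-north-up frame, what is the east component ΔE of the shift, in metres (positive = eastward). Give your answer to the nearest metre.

ΔE = 318 m

At φ = 8.0354°, λ = -9.8364°: sin φ = 0.139785, cos φ = 0.990182, sin λ = -0.170835, cos λ = 0.985300.
ΔE = −sin λ·ΔX + cos λ·ΔY = −(-0.170835)·(-453) + (0.985300)·(401) = 317.72 m.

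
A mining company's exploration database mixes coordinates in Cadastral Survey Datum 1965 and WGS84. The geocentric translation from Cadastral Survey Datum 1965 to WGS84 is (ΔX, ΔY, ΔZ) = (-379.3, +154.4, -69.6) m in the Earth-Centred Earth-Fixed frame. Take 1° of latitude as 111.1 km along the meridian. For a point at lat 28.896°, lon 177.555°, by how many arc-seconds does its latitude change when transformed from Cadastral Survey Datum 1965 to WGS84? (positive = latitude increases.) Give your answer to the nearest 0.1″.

sin φ = 0.483221, cos φ = 0.875498, sin λ = 0.042660, cos λ = -0.999090.
North component: ΔN = −sin φ cos λ·ΔX − sin φ sin λ·ΔY + cos φ·ΔZ = −(0.483221)(-0.999090)(-379.3) − (0.483221)(0.042660)(154.4) + (0.875498)(-69.6) = -247.24 m.
1° of latitude spans 111100 m, so Δφ = -247.24 / 111100 × 3600 = -8.011″.

Δφ = -8.0″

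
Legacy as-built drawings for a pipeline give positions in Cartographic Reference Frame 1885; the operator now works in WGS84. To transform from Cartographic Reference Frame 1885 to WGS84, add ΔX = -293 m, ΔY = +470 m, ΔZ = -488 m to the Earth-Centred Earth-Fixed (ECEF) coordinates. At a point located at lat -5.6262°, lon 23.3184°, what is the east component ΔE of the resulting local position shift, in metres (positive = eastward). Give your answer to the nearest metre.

ΔE = 548 m

The local east axis at (φ, λ) is (−sin λ, cos λ, 0), so ΔE = −sin(23.3184°)·(-293) + cos(23.3184°)·470 = 547.59 m.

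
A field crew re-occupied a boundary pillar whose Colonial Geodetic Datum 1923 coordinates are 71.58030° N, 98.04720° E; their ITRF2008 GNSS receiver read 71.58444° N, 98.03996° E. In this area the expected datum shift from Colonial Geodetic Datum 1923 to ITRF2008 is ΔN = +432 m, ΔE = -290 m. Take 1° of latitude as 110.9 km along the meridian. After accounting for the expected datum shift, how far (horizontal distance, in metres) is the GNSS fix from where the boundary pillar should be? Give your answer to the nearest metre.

45 m

Observed coordinate differences: Δφ = +0.00414°, Δλ = -0.00724°.
Converting to metres (1° lat = 110900 m, cos φ = 0.315975): observed ΔN = 459.1 m, observed ΔE = -253.7 m.
Subtracting the expected shift leaves a residual of 459.1 − (432) = 27.1 m north and -253.7 − (-290) = 36.3 m east.
Residual distance = √(27.1² + 36.3²) = 45.3 m.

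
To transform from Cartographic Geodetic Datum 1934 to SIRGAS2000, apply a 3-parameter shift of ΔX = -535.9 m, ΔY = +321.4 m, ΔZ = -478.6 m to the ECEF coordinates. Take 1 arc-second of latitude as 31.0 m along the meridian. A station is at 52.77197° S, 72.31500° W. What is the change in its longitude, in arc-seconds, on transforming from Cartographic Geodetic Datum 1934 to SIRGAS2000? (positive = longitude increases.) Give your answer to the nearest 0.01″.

sin φ = -0.796234, cos φ = 0.604989, sin λ = -0.952741, cos λ = 0.303784.
East component: ΔE = −sin λ·ΔX + cos λ·ΔY = −(-0.952741)(-535.9) + (0.303784)(321.4) = -412.94 m.
1° of latitude spans 3600 × 31.00 = 111600 m; at latitude φ, 1° of longitude spans that × cos φ = 67516.7 m, so Δλ = -412.94 / 67516.7 × 3600 = -22.018″.

Δλ = -22.02″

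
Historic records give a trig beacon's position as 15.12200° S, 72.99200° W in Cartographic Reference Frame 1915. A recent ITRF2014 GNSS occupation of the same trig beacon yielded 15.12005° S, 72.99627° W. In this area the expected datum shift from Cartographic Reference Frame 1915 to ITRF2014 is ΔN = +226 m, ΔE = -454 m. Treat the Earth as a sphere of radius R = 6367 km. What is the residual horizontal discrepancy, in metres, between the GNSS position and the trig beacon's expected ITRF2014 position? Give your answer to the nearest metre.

10 m

Observed coordinate differences: Δφ = +0.00195°, Δλ = -0.00427°.
Converting to metres (1° lat = 111125 m, cos φ = 0.965373): observed ΔN = 216.7 m, observed ΔE = -458.1 m.
Subtracting the expected shift leaves a residual of 216.7 − (226) = -9.3 m north and -458.1 − (-454) = -4.1 m east.
Residual distance = √((-9.3)² + (-4.1)²) = 10.2 m.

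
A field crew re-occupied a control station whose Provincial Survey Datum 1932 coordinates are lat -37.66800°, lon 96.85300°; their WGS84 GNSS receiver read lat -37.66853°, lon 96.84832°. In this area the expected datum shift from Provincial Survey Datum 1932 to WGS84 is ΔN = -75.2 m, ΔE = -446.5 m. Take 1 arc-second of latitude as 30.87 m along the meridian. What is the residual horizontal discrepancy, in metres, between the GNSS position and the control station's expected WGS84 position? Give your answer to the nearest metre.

Observed coordinate differences: Δφ = -0.00053°, Δλ = -0.00468°.
Converting to metres (1° lat = 111132 m, cos φ = 0.791565): observed ΔN = -58.9 m, observed ΔE = -411.7 m.
Subtracting the expected shift leaves a residual of -58.9 − (-75.2) = 16.3 m north and -411.7 − (-446.5) = 34.8 m east.
Residual distance = √(16.3² + 34.8²) = 38.4 m.

38 m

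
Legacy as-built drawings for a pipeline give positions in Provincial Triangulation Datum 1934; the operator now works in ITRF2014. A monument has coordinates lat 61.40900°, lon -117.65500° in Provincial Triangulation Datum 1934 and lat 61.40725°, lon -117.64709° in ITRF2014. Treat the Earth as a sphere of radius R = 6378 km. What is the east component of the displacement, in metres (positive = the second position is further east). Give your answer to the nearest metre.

ΔE = 421 m

Δφ = 61.40725° − 61.40900° = -0.00175°; Δλ = -117.64709° − -117.65500° = +0.00791°.
1° along a meridian = πR/180 = 111317 m.
ΔN = Δφ × 111317 = -194.8 m; ΔE = Δλ × 111317 × cos(61.40900°) = +0.00791 × 111317 × 0.478554 = 421.4 m.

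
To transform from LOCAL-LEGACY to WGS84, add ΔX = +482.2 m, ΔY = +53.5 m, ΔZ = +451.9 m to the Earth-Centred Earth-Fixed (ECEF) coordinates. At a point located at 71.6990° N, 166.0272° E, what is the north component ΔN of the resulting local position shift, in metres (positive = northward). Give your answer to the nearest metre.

At φ = 71.6990°, λ = 166.0272°: sin φ = 0.949420, cos φ = 0.314009, sin λ = 0.241461, cos λ = -0.970410.
ΔN = −sin φ cos λ·ΔX − sin φ sin λ·ΔY + cos φ·ΔZ = −(0.949420)(-0.970410)(482.2) − (0.949420)(0.241461)(53.5) + (0.314009)(451.9) = 573.90 m.

ΔN = 574 m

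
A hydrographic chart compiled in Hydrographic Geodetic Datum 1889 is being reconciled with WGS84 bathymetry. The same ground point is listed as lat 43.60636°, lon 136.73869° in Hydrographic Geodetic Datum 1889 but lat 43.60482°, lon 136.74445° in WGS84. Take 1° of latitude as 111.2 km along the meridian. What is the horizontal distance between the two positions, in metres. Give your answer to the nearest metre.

Δφ = 43.60482° − 43.60636° = -0.00154°; Δλ = 136.74445° − 136.73869° = +0.00576°.
ΔN = Δφ × 111200 = -171.2 m; ΔE = Δλ × 111200 × cos(43.60636°) = +0.00576 × 111200 × 0.724095 = 463.8 m.
Distance = √(ΔE² + ΔN²) = √(463.8² + (-171.2)²) = 494.4 m.

494 m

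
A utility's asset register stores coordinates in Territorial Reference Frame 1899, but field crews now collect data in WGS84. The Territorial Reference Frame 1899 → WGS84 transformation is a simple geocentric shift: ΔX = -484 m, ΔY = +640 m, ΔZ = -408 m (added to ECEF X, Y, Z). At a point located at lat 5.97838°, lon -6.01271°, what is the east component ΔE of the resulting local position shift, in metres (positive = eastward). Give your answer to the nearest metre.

ΔE = 586 m

The local east axis at (φ, λ) is (−sin λ, cos λ, 0), so ΔE = −sin(-6.01271°)·(-484) + cos(-6.01271°)·640 = 585.78 m.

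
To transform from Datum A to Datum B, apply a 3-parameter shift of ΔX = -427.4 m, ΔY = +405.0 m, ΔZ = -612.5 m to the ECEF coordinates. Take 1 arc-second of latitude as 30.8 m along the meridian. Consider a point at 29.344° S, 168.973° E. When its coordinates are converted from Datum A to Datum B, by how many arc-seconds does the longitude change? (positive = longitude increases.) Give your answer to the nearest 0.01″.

sin φ = -0.490052, cos φ = 0.871693, sin λ = 0.191272, cos λ = -0.981537.
East component: ΔE = −sin λ·ΔX + cos λ·ΔY = −(0.191272)(-427.4) + (-0.981537)(405.0) = -315.77 m.
1° of latitude spans 3600 × 30.80 = 110880 m; at latitude φ, 1° of longitude spans that × cos φ = 96653.3 m, so Δλ = -315.77 / 96653.3 × 3600 = -11.761″.

Δλ = -11.76″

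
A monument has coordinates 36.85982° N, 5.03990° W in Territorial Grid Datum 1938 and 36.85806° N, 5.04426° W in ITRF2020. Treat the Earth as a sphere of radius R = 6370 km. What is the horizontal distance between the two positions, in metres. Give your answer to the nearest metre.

Δφ = 36.85806° − 36.85982° = -0.00176°; Δλ = -5.04426° − -5.03990° = -0.00436°.
1° along a meridian = πR/180 = 111177 m.
ΔN = Δφ × 111177 = -195.7 m; ΔE = Δλ × 111177 × cos(36.85982°) = -0.00436 × 111177 × 0.800106 = -387.8 m.
Distance = √(ΔE² + ΔN²) = √((-387.8)² + (-195.7)²) = 434.4 m.

434 m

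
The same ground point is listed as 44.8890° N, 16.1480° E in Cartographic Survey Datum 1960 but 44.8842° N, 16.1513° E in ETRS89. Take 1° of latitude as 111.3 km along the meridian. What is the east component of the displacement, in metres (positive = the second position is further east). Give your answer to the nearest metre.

ΔE = 260 m

Δφ = 44.8842° − 44.8890° = -0.0048°; Δλ = 16.1513° − 16.1480° = +0.0033°.
ΔN = Δφ × 111300 = -534.2 m; ΔE = Δλ × 111300 × cos(44.8890°) = +0.0033 × 111300 × 0.708475 = 260.2 m.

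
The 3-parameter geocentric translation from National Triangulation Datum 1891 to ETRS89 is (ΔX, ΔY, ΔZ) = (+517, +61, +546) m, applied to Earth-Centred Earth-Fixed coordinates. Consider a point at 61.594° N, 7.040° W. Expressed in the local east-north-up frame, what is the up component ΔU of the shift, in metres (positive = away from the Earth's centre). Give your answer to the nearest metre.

ΔU = 721 m

The local up (radial) axis is (cos φ cos λ, cos φ sin λ, sin φ), giving ΔU = 244.091 − 3.557 + 480.261 = 720.80 m.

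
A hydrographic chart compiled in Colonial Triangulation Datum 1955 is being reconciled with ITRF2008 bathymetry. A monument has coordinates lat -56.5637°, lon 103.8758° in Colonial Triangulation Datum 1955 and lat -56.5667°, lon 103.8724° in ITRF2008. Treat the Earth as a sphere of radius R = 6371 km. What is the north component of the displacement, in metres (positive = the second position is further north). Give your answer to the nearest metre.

Δφ = -56.5667° − -56.5637° = -0.0030°; Δλ = 103.8724° − 103.8758° = -0.0034°.
1° along a meridian = πR/180 = 111195 m.
ΔN = Δφ × 111195 = -333.6 m; ΔE = Δλ × 111195 × cos(-56.5637°) = -0.0034 × 111195 × 0.551010 = -208.3 m.

ΔN = -334 m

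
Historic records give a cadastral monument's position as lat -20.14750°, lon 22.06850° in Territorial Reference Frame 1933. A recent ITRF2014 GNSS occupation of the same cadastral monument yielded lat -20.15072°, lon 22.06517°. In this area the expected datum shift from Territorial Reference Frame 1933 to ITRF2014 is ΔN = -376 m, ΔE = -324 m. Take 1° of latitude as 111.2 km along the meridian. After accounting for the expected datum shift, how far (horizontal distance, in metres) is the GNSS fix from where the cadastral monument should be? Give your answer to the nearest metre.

30 m

Observed coordinate differences: Δφ = -0.00322°, Δλ = -0.00333°.
Converting to metres (1° lat = 111200 m, cos φ = 0.938809): observed ΔN = -358.1 m, observed ΔE = -347.6 m.
Subtracting the expected shift leaves a residual of -358.1 − (-376) = 17.9 m north and -347.6 − (-324) = -23.6 m east.
Residual distance = √(17.9² + (-23.6)²) = 29.7 m.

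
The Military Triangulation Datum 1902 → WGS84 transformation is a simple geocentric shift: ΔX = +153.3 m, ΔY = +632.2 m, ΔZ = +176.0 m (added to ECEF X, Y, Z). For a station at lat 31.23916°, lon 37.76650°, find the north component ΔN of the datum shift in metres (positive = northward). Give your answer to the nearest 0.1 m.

At φ = 31.23916°, λ = 37.76650°: sin φ = 0.518612, cos φ = 0.855010, sin λ = 0.612445, cos λ = 0.790513.
ΔN = −sin φ cos λ·ΔX − sin φ sin λ·ΔY + cos φ·ΔZ = −(0.518612)(0.790513)(153.3) − (0.518612)(0.612445)(632.2) + (0.855010)(176.0) = -113.17 m.

ΔN = -113.2 m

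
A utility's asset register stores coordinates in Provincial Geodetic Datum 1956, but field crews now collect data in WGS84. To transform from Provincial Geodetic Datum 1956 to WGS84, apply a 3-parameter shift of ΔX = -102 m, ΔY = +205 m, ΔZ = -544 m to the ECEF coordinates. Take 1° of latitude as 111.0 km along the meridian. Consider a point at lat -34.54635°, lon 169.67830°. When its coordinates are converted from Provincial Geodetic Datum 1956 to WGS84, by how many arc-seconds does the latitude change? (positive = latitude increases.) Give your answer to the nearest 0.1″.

Δφ = -12.0″

sin φ = -0.567073, cos φ = 0.823668, sin λ = 0.179175, cos λ = -0.983817.
North component: ΔN = −sin φ cos λ·ΔX − sin φ sin λ·ΔY + cos φ·ΔZ = −(-0.567073)(-0.983817)(-102) − (-0.567073)(0.179175)(205) + (0.823668)(-544) = -370.34 m.
1° of latitude spans 111000 m, so Δφ = -370.34 / 111000 × 3600 = -12.011″.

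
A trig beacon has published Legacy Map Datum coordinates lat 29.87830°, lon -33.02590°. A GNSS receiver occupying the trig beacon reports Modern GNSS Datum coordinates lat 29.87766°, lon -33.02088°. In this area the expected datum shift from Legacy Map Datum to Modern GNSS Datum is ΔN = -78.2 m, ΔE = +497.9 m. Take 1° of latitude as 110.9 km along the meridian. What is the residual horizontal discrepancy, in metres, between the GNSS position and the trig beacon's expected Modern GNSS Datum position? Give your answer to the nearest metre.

17 m

Observed coordinate differences: Δφ = -0.00064°, Δλ = +0.00502°.
Converting to metres (1° lat = 110900 m, cos φ = 0.867085): observed ΔN = -71.0 m, observed ΔE = 482.7 m.
Subtracting the expected shift leaves a residual of -71.0 − (-78.2) = 7.2 m north and 482.7 − (497.9) = -15.2 m east.
Residual distance = √(7.2² + (-15.2)²) = 16.8 m.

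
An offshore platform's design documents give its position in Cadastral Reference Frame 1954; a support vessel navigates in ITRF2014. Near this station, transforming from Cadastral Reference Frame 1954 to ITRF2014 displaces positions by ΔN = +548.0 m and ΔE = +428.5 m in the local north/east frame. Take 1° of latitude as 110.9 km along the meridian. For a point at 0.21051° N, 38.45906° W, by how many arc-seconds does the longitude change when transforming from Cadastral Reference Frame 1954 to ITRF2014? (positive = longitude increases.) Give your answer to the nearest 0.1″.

At latitude 0.21051°, cos φ = 0.999993.
1° of longitude at this latitude = 110.9 × cos φ = 110.90 km, so Δλ = 428.5 / 110899.3 = 0.0038639° = 13.910″.

Δλ = 13.9″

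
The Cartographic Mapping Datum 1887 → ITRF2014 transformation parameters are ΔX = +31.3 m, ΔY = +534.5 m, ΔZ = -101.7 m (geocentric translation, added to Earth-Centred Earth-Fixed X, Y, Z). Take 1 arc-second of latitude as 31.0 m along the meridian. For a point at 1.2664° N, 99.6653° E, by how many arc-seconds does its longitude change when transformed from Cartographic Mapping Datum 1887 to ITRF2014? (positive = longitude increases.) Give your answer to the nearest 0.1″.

Δλ = -3.9″

sin φ = 0.022101, cos φ = 0.999756, sin λ = 0.985805, cos λ = -0.167892.
East component: ΔE = −sin λ·ΔX + cos λ·ΔY = −(0.985805)(31.3) + (-0.167892)(534.5) = -120.59 m.
1° of latitude spans 3600 × 31.00 = 111600 m; at latitude φ, 1° of longitude spans that × cos φ = 111572.7 m, so Δλ = -120.59 / 111572.7 × 3600 = -3.891″.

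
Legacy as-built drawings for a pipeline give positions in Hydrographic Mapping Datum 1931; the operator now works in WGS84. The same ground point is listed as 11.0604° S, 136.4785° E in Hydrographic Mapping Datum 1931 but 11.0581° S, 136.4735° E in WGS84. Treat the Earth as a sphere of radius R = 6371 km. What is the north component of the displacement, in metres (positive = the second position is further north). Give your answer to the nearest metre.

Δφ = -11.0581° − -11.0604° = +0.0023°; Δλ = 136.4735° − 136.4785° = -0.0050°.
1° along a meridian = πR/180 = 111195 m.
ΔN = Δφ × 111195 = 255.7 m; ΔE = Δλ × 111195 × cos(-11.0604°) = -0.0050 × 111195 × 0.981425 = -545.6 m.

ΔN = 256 m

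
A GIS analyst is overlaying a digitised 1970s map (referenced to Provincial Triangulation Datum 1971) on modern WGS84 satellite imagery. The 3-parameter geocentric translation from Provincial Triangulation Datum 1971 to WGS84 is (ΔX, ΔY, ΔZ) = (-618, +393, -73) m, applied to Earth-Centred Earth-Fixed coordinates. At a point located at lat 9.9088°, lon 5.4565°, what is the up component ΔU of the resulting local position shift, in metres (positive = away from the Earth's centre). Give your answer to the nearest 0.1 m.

At φ = 9.9088°, λ = 5.4565°: sin φ = 0.172080, cos φ = 0.985083, sin λ = 0.095090, cos λ = 0.995469.
ΔU = cos φ cos λ·ΔX + cos φ sin λ·ΔY + sin φ·ΔZ = (0.985083)(0.995469)(-618) + (0.985083)(0.095090)(393) + (0.172080)(-73) = -581.77 m.

ΔU = -581.8 m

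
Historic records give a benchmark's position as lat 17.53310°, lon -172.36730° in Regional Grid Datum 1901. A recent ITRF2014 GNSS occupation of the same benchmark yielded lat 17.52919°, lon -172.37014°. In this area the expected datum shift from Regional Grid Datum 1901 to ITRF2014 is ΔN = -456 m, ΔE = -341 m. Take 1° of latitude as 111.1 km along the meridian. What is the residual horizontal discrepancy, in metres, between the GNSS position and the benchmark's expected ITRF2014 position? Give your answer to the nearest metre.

46 m

Observed coordinate differences: Δφ = -0.00391°, Δλ = -0.00284°.
Converting to metres (1° lat = 111100 m, cos φ = 0.953543): observed ΔN = -434.4 m, observed ΔE = -300.9 m.
Subtracting the expected shift leaves a residual of -434.4 − (-456) = 21.6 m north and -300.9 − (-341) = 40.1 m east.
Residual distance = √(21.6² + 40.1²) = 45.6 m.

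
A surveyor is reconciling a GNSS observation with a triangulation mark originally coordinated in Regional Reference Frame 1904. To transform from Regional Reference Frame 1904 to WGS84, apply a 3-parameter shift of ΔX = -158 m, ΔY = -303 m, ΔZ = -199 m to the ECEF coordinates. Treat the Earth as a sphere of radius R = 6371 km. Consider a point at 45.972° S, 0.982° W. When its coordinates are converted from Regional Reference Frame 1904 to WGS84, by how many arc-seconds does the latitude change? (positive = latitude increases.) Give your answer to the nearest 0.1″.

sin φ = -0.719000, cos φ = 0.695010, sin λ = -0.017138, cos λ = 0.999853.
North component: ΔN = −sin φ cos λ·ΔX − sin φ sin λ·ΔY + cos φ·ΔZ = −(-0.719000)(0.999853)(-158) − (-0.719000)(-0.017138)(-303) + (0.695010)(-199) = -248.16 m.
1° of latitude spans πR/180 = 111195 m, so Δφ = -248.16 / 111195 × 3600 = -8.034″.

Δφ = -8.0″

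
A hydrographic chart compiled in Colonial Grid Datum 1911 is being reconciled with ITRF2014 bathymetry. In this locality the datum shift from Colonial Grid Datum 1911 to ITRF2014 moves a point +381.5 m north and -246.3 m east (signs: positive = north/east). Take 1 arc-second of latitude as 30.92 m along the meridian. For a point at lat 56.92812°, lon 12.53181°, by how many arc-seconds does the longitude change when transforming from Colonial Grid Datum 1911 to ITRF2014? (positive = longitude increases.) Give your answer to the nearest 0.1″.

At latitude 56.92812°, cos φ = 0.545691.
1″ of longitude at this latitude = 30.92 × cos φ = 16.8728 m, so Δλ = -246.3 / 16.8728 = -14.597″.

Δλ = -14.6″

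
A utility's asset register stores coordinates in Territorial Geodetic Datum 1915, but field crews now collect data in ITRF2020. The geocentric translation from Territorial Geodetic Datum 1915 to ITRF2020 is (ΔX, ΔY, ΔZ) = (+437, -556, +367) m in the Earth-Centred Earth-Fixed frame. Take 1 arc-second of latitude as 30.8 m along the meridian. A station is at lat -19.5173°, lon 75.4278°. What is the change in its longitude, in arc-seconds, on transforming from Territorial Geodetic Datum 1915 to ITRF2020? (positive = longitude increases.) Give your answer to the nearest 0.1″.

sin φ = -0.334091, cos φ = 0.942541, sin λ = 0.967831, cos λ = 0.251600.
East component: ΔE = −sin λ·ΔX + cos λ·ΔY = −(0.967831)(437) + (0.251600)(-556) = -562.83 m.
1° of latitude spans 3600 × 30.80 = 110880 m; at latitude φ, 1° of longitude spans that × cos φ = 104508.9 m, so Δλ = -562.83 / 104508.9 × 3600 = -19.388″.

Δλ = -19.4″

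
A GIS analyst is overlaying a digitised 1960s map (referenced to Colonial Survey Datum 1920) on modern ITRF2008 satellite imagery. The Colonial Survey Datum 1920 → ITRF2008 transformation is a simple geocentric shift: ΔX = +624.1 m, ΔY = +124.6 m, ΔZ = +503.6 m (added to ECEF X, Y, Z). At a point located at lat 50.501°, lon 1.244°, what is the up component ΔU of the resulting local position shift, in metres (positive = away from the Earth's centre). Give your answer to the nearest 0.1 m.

The local up (radial) axis is (cos φ cos λ, cos φ sin λ, sin φ), giving ΔU = 396.874 + 1.721 + 388.596 = 787.19 m.

ΔU = 787.2 m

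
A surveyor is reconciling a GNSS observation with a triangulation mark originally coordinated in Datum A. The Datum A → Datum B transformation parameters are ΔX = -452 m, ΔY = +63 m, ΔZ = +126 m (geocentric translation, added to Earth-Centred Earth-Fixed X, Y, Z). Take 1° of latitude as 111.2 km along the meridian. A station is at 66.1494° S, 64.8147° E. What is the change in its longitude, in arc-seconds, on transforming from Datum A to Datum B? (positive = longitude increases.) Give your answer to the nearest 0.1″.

Δλ = 34.9″

sin φ = -0.914603, cos φ = 0.404353, sin λ = 0.904936, cos λ = 0.425547.
East component: ΔE = −sin λ·ΔX + cos λ·ΔY = −(0.904936)(-452) + (0.425547)(63) = 435.84 m.
1° of latitude spans 111200 m; at latitude φ, 1° of longitude spans that × cos φ = 44964.1 m, so Δλ = 435.84 / 44964.1 × 3600 = 34.895″.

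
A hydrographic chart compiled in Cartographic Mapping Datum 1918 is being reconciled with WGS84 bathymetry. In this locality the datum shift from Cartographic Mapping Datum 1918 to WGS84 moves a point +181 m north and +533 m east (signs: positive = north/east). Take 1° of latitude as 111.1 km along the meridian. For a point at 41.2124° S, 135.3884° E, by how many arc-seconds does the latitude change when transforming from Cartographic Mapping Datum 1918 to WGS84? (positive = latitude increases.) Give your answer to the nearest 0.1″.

1° of latitude = 111.1 km, so Δφ = 181.0 / 111100 = 0.0016292° = 5.865″.

Δφ = 5.9″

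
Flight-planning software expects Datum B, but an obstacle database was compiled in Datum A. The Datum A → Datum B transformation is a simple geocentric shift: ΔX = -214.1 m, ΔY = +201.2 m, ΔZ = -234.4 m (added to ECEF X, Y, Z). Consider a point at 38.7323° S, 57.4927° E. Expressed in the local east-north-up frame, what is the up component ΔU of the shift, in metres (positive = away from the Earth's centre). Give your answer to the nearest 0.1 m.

ΔU = 189.3 m

At φ = -38.7323°, λ = 57.4927°: sin φ = -0.625683, cos φ = 0.780078, sin λ = 0.843323, cos λ = 0.537407.
ΔU = cos φ cos λ·ΔX + cos φ sin λ·ΔY + sin φ·ΔZ = (0.780078)(0.537407)(-214.1) + (0.780078)(0.843323)(201.2) + (-0.625683)(-234.4) = 189.27 m.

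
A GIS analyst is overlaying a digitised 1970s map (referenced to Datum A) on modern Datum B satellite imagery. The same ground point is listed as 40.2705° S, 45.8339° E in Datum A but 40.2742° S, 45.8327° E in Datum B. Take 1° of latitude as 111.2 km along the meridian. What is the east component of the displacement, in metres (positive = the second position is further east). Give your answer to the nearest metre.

Δφ = -40.2742° − -40.2705° = -0.0037°; Δλ = 45.8327° − 45.8339° = -0.0012°.
ΔN = Δφ × 111200 = -411.4 m; ΔE = Δλ × 111200 × cos(-40.2705°) = -0.0012 × 111200 × 0.763001 = -101.8 m.

ΔE = -102 m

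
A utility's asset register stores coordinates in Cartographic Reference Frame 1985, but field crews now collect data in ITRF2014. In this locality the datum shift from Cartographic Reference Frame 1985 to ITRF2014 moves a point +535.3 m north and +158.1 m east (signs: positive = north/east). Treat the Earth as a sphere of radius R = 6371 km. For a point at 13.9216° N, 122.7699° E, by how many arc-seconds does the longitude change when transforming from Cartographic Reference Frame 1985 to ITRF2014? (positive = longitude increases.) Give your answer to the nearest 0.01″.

At latitude 13.9216°, cos φ = 0.970626.
One radian of longitude at latitude φ spans R cos φ, so Δλ = ΔE / (R cos φ) = 158.1 / (6371000 × 0.970626) = 2.5567e-05 rad = 5.273″.

Δλ = 5.27″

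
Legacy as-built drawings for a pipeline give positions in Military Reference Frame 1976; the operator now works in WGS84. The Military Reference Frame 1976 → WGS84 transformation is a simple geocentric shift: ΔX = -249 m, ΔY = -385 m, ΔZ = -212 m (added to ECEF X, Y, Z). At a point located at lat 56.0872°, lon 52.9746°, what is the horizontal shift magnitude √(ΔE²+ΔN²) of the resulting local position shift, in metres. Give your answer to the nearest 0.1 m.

263.3 m

At φ = 56.0872°, λ = 52.9746°: sin φ = 0.829888, cos φ = 0.557931, sin λ = 0.798369, cos λ = 0.602169.
ΔE = −sin λ·ΔX + cos λ·ΔY = −(0.798369)·(-249) + (0.602169)·(-385) = -33.04 m.
ΔN = −sin φ cos λ·ΔX − sin φ sin λ·ΔY + cos φ·ΔZ = −(0.829888)(0.602169)(-249) − (0.829888)(0.798369)(-385) + (0.557931)(-212) = 261.24 m.
Horizontal magnitude = √(ΔE² + ΔN²) = √((-33.04)² + 261.24²) = 263.32 m.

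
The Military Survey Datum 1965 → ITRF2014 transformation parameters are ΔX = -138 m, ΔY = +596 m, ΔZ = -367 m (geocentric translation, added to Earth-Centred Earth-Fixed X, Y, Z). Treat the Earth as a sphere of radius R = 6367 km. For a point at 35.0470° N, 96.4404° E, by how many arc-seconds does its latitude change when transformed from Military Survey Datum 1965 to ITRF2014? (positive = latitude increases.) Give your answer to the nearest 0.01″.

Δφ = -21.04″

sin φ = 0.574248, cos φ = 0.818681, sin λ = 0.993689, cos λ = -0.112170.
North component: ΔN = −sin φ cos λ·ΔX − sin φ sin λ·ΔY + cos φ·ΔZ = −(0.574248)(-0.112170)(-138) − (0.574248)(0.993689)(596) + (0.818681)(-367) = -649.44 m.
1° of latitude spans πR/180 = 111125 m, so Δφ = -649.44 / 111125 × 3600 = -21.039″.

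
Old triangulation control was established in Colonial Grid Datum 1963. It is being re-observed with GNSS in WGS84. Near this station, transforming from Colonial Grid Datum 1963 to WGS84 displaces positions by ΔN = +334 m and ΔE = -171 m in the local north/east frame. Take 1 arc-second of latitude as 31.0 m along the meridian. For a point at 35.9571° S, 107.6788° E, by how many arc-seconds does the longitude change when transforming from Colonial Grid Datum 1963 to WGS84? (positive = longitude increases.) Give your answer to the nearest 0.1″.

At latitude -35.9571°, cos φ = 0.809457.
1″ of longitude at this latitude = 31.00 × cos φ = 25.0932 m, so Δλ = -171.0 / 25.0932 = -6.815″.

Δλ = -6.8″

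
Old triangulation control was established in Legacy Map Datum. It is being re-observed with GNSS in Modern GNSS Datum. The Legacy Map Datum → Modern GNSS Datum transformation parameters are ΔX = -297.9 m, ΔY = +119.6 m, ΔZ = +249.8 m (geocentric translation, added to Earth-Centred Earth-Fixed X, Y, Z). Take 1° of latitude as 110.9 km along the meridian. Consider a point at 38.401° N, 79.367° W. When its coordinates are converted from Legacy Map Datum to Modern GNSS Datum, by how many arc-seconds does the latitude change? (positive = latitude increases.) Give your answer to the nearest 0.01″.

Δφ = 9.83″

sin φ = 0.621161, cos φ = 0.783683, sin λ = -0.982829, cos λ = 0.184517.
North component: ΔN = −sin φ cos λ·ΔX − sin φ sin λ·ΔY + cos φ·ΔZ = −(0.621161)(0.184517)(-297.9) − (0.621161)(-0.982829)(119.6) + (0.783683)(249.8) = 302.92 m.
1° of latitude spans 110900 m, so Δφ = 302.92 / 110900 × 3600 = 9.833″.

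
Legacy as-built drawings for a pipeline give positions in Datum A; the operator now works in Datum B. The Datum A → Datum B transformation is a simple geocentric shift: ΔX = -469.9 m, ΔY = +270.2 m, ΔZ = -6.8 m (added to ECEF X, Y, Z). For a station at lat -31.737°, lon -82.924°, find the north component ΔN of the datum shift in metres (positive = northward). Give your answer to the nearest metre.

The local north axis is (−sin φ cos λ, −sin φ sin λ, cos φ), giving ΔN = -30.449 − 141.048 − 5.783 = -177.28 m.

ΔN = -177 m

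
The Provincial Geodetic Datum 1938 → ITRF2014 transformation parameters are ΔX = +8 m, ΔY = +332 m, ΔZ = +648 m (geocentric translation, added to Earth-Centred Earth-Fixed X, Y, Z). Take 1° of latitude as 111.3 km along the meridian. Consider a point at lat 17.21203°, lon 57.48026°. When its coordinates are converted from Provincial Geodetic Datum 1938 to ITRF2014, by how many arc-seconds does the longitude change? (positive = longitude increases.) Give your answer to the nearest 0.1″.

Δλ = 5.8″

sin φ = 0.295909, cos φ = 0.955216, sin λ = 0.843206, cos λ = 0.537590.
East component: ΔE = −sin λ·ΔX + cos λ·ΔY = −(0.843206)(8) + (0.537590)(332) = 171.73 m.
1° of latitude spans 111300 m; at latitude φ, 1° of longitude spans that × cos φ = 106315.6 m, so Δλ = 171.73 / 106315.6 × 3600 = 5.815″.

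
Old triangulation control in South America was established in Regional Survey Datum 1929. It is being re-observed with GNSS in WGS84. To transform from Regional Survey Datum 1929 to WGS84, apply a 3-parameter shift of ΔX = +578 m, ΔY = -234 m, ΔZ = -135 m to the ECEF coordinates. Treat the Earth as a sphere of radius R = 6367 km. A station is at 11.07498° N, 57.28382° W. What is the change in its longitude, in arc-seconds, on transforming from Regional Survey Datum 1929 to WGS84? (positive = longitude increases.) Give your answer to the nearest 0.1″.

sin φ = 0.192093, cos φ = 0.981377, sin λ = -0.841358, cos λ = 0.540478.
East component: ΔE = −sin λ·ΔX + cos λ·ΔY = −(-0.841358)(578) + (0.540478)(-234) = 359.83 m.
1° of latitude spans πR/180 = 111125 m; at latitude φ, 1° of longitude spans that × cos φ = 109055.6 m, so Δλ = 359.83 / 109055.6 × 3600 = 11.878″.

Δλ = 11.9″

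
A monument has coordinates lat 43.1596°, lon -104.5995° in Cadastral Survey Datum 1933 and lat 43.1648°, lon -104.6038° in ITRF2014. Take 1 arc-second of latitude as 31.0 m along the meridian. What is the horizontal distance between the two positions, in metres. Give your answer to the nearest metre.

678 m

Δφ = 43.1648° − 43.1596° = +0.0052°; Δλ = -104.6038° − -104.5995° = -0.0043°.
1° of latitude = 3600 × 31.00 = 111600 m.
ΔN = Δφ × 111600 = 580.3 m; ΔE = Δλ × 111600 × cos(43.1596°) = -0.0043 × 111600 × 0.729451 = -350.0 m.
Distance = √(ΔE² + ΔN²) = √((-350.0)² + 580.3²) = 677.7 m.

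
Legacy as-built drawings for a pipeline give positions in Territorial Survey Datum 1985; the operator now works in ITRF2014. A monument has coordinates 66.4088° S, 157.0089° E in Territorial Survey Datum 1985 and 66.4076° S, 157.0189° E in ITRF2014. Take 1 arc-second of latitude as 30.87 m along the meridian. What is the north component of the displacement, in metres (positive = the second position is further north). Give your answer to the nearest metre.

ΔN = 133 m

Δφ = -66.4076° − -66.4088° = +0.0012°; Δλ = 157.0189° − 157.0089° = +0.0100°.
1° of latitude = 3600 × 30.87 = 111132 m.
ΔN = Δφ × 111132 = 133.4 m; ΔE = Δλ × 111132 × cos(-66.4088°) = +0.0100 × 111132 × 0.400208 = 444.8 m.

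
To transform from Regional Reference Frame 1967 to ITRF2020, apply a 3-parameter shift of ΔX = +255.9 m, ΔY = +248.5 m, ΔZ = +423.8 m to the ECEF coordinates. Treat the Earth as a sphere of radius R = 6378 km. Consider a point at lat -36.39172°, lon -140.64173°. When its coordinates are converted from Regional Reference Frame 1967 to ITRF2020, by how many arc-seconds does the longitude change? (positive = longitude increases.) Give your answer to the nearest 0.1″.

Δλ = -1.2″

sin φ = -0.593303, cos φ = 0.804980, sin λ = -0.634168, cos λ = -0.773196.
East component: ΔE = −sin λ·ΔX + cos λ·ΔY = −(-0.634168)(255.9) + (-0.773196)(248.5) = -29.86 m.
1° of latitude spans πR/180 = 111317 m; at latitude φ, 1° of longitude spans that × cos φ = 89608.0 m, so Δλ = -29.86 / 89608.0 × 3600 = -1.199″.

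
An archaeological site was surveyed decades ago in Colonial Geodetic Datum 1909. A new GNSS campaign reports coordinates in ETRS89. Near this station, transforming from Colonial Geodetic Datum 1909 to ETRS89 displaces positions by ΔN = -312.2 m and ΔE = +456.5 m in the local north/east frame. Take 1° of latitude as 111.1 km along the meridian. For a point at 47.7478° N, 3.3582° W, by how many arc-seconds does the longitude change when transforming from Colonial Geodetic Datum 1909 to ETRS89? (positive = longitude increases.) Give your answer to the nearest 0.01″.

Δλ = 22.00″

At latitude 47.7478°, cos φ = 0.672395.
1° of longitude at this latitude = 111.1 × cos φ = 74.70 km, so Δλ = 456.5 / 74703.1 = 0.0061109° = 21.999″.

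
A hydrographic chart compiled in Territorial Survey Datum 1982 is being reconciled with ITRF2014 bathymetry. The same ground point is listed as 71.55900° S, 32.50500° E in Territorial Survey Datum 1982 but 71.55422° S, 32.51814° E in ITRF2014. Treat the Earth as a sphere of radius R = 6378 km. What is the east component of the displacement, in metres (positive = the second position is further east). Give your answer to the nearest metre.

Δφ = -71.55422° − -71.55900° = +0.00478°; Δλ = 32.51814° − 32.50500° = +0.01314°.
1° along a meridian = πR/180 = 111317 m.
ΔN = Δφ × 111317 = 532.1 m; ΔE = Δλ × 111317 × cos(-71.55900°) = +0.01314 × 111317 × 0.316328 = 462.7 m.

ΔE = 463 m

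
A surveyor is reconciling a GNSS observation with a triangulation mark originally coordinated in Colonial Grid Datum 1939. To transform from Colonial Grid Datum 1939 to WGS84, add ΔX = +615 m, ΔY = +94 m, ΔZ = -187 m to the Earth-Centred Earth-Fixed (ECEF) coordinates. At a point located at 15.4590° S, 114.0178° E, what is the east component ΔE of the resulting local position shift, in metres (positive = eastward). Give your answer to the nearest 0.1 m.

ΔE = -600.0 m

The local east axis at (φ, λ) is (−sin λ, cos λ, 0), so ΔE = −sin(114.0178°)·615 + cos(114.0178°)·94 = -600.01 m.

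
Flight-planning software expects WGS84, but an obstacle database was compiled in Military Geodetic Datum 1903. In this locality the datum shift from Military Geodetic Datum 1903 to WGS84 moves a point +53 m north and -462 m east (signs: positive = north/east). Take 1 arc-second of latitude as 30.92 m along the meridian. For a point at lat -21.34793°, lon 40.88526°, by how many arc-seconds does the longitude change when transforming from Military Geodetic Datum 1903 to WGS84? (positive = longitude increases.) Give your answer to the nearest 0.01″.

Δλ = -16.04″

At latitude -21.34793°, cos φ = 0.931387.
1″ of longitude at this latitude = 30.92 × cos φ = 28.7985 m, so Δλ = -462.0 / 28.7985 = -16.043″.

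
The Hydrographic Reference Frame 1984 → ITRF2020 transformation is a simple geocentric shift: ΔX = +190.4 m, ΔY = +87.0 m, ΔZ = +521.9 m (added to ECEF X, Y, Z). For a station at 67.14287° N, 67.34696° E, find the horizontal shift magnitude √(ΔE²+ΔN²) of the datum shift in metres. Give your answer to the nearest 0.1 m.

The local east axis at (φ, λ) is (−sin λ, cos λ, 0), so ΔE = −sin(67.34696°)·190.4 + cos(67.34696°)·87.0 = -142.20 m.
The local north axis is (−sin φ cos λ, −sin φ sin λ, cos φ), giving ΔN = -67.574 − 73.984 + 202.724 = 61.17 m.
Horizontal magnitude = √(ΔE² + ΔN²) = √((-142.20)² + 61.17²) = 154.80 m.

154.8 m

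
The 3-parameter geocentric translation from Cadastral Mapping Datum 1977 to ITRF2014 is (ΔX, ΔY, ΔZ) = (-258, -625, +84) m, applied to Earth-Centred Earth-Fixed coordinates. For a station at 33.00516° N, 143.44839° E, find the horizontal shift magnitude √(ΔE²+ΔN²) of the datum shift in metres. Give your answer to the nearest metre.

675 m

At φ = 33.00516°, λ = 143.44839°: sin φ = 0.544715, cos φ = 0.838622, sin λ = 0.595547, cos λ = -0.803321.
ΔE = −sin λ·ΔX + cos λ·ΔY = −(0.595547)·(-258) + (-0.803321)·(-625) = 655.73 m.
ΔN = −sin φ cos λ·ΔX − sin φ sin λ·ΔY + cos φ·ΔZ = −(0.544715)(-0.803321)(-258) − (0.544715)(0.595547)(-625) + (0.838622)(84) = 160.30 m.
Horizontal magnitude = √(ΔE² + ΔN²) = √(655.73² + 160.30²) = 675.04 m.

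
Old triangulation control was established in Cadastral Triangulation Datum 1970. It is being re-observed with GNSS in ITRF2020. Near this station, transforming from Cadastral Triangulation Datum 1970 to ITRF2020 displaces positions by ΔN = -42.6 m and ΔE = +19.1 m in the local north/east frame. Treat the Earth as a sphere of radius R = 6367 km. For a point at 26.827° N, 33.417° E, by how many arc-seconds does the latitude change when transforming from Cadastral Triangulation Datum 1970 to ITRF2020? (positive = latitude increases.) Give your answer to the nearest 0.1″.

On a sphere of radius R, 1 rad of latitude = R, so Δφ = ΔN / R = -42.6 / 6367000 = -6.6907e-06 rad = -1.380″.

Δφ = -1.4″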